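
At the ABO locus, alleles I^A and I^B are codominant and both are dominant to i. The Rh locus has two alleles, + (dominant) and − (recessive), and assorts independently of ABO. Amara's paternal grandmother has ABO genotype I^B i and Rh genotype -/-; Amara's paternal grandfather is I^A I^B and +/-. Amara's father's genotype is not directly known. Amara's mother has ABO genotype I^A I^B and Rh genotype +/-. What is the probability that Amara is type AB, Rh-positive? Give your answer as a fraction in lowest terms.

Amara's father's ABO genotype from I^B i × I^A I^B: 1/4 I^A I^B, 1/4 I^A i, 1/4 I^B I^B, 1/4 I^B i.
Crossing each possibility with the mother I^A I^B and summing P(type AB): 1/4·1/2 + 1/4·1/4 + 1/4·1/2 + 1/4·1/4 = 3/8.
Similarly for Rh via the father's Rh distribution: P(Rh+) = 5/8.
Independent loci: 3/8 × 5/8 = 15/64.

15/64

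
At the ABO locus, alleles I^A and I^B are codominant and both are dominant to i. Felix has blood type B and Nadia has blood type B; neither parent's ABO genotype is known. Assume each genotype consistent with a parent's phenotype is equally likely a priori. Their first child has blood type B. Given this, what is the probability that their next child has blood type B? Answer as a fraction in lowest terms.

Possible genotypes: Felix ∈ {I^B I^B, I^B i}; Nadia ∈ {I^B I^B, I^B i}.
Weight each parental genotype pair by prior × P(type-B child):
  I^B I^B × I^B I^B: posterior weight 4/15; P(next child type B) = 1.
  I^B I^B × I^B i: posterior weight 4/15; P(next child type B) = 1.
  I^B i × I^B I^B: posterior weight 4/15; P(next child type B) = 1.
  I^B i × I^B i: posterior weight 1/5; P(next child type B) = 3/4.
Weighted sum = 19/20.

19/20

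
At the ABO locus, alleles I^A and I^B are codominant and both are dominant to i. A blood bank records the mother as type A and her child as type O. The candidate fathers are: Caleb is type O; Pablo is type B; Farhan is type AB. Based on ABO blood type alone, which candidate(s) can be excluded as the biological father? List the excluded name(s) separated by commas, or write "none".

A candidate is excluded only if no genotype consistent with his phenotype could produce a type O child with a type A mother.
Farhan (type AB): no genotype consistent with that phenotype can produce a type-O child with a type-A mother.

Farhan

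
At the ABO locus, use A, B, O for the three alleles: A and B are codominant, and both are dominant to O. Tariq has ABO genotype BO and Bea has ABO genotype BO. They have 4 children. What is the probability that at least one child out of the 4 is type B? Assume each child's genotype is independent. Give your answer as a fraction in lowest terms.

ABO cross BO × BO → 1/4 O, 3/4 B.
So P(type B) = 3/4 per child.
P(none) = (1/4)^4 = 1/256; P(at least one) = 1 − 1/256 = 255/256.

255/256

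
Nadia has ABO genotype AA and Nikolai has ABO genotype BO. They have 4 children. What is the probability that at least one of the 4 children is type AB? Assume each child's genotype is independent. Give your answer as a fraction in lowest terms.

15/16

ABO cross AA × BO → 1/2 A, 1/2 AB.
So P(type AB) = 1/2 per child.
P(none) = (1/2)^4 = 1/16; P(at least one) = 1 − 1/16 = 15/16.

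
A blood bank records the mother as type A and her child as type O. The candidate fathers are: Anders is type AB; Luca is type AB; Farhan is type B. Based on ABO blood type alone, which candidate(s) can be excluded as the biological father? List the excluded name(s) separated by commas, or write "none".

Anders, Luca

A candidate is excluded only if no genotype consistent with his phenotype could produce a type O child with a type A mother.
Anders (type AB): no genotype consistent with that phenotype can produce a type-O child with a type-A mother.
Luca (type AB): no genotype consistent with that phenotype can produce a type-O child with a type-A mother.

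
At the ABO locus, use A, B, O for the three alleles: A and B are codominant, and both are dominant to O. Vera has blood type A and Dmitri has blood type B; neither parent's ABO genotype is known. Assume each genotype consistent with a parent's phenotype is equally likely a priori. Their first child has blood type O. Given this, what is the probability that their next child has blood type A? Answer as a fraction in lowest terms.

1/4

Possible genotypes: Vera ∈ {AA, AO}; Dmitri ∈ {BB, BO}.
Weight each parental genotype pair by prior × P(type-O child):
  AO × BO: posterior weight 1; P(next child type A) = 1/4.
Weighted sum = 1/4.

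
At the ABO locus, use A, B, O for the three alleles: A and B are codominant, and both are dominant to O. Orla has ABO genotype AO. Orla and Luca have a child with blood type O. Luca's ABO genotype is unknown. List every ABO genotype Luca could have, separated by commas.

For each candidate genotype of Luca, check whether crossing it with AO can produce every observed child phenotype.
  AA → possible child types {A} ✗
  AB → possible child types {A, B, AB} ✗
  AO → possible child types {O, A} ✓
  BB → possible child types {B, AB} ✗
  BO → possible child types {O, A, B, AB} ✓
  OO → possible child types {O, A} ✓

AO, BO, OO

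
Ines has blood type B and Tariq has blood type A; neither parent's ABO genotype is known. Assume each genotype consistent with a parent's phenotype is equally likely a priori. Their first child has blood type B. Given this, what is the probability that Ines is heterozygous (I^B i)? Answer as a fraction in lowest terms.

1/3

Possible genotypes: Ines ∈ {I^B I^B, I^B i}; Tariq ∈ {I^A I^A, I^A i}.
Weight each parental genotype pair by prior × P(type-B child):
  I^B I^B × I^A i: posterior weight 2/3.
  I^B i × I^A i: posterior weight 1/3.
Sum the posterior weight over pairs where Ines is I^B i: 1/3.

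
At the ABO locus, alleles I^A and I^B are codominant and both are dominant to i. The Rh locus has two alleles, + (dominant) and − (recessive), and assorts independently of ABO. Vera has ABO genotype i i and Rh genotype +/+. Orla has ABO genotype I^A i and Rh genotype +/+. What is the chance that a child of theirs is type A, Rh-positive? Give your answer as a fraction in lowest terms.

1/2

ABO cross i i × I^A i → offspring phenotypes: 1/2 O, 1/2 A.
Rh cross +/+ × +/+ → 1 Rh+.
Independent loci: P(type A, Rh-positive) = 1/2 × 1 = 1/2.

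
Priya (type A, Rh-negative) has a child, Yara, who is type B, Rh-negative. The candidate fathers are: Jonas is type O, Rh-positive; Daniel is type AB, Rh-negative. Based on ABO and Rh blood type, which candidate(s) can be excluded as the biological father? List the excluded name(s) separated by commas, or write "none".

Jonas

A candidate is excluded only if no genotype consistent with his phenotype could produce a type B, Rh-negative child with a type A, Rh-negative mother.
Jonas (type O, Rh+): no genotype consistent with that phenotype can produce a type-B Rh- child with a type-A mother.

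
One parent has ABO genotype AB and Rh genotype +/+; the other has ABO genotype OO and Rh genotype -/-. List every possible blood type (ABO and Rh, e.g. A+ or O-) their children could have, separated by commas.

Gametes from AB × OO give offspring ABO genotypes AO, BO, i.e. phenotypes A, B.
Rh cross +/+ × -/- → phenotypes Rh+.
Combining independently: A+, B+.

A+, B+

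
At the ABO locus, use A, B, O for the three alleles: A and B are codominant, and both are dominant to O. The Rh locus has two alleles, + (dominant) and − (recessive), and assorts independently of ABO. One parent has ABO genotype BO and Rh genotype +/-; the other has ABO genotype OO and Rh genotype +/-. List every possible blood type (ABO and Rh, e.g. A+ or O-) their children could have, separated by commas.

O+, O-, B+, B-

Gametes from BO × OO give offspring ABO genotypes BO, OO, i.e. phenotypes O, B.
Rh cross +/- × +/- → phenotypes Rh+, Rh-.
Combining independently: O+, O-, B+, B-.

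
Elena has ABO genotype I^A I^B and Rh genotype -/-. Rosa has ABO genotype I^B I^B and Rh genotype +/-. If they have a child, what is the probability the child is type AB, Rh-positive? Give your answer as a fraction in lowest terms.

1/4

ABO cross I^A I^B × I^B I^B → offspring phenotypes: 1/2 B, 1/2 AB.
Rh cross -/- × +/- → 1/2 Rh+, 1/2 Rh-.
Independent loci: P(type AB, Rh-positive) = 1/2 × 1/2 = 1/4.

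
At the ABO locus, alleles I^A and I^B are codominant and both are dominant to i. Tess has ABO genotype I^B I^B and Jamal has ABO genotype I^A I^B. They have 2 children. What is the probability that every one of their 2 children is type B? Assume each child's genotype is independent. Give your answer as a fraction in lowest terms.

1/4

ABO cross I^B I^B × I^A I^B → 1/2 B, 1/2 AB.
So P(type B) = 1/2 per child.
All 2 independent: (1/2)^2 = 1/4.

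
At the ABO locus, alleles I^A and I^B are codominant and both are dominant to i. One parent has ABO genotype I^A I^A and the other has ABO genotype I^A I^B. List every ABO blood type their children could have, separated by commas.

Gametes from I^A I^A × I^A I^B give offspring ABO genotypes I^A I^A, I^A I^B, i.e. phenotypes A, AB.

A, AB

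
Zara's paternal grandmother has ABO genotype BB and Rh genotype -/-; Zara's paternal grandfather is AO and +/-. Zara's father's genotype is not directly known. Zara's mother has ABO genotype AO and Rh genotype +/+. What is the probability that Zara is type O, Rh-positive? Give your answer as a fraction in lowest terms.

Zara's father's ABO genotype from BB × AO: 1/2 AB, 1/2 BO.
Crossing each possibility with the mother AO and summing P(type O): 1/2·0 + 1/2·1/4 = 1/8.
Similarly for Rh via the father's Rh distribution: P(Rh+) = 1.
Independent loci: 1/8 × 1 = 1/8.

1/8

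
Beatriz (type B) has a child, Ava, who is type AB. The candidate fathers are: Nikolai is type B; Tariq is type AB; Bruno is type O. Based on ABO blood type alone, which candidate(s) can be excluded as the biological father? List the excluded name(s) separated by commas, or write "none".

A candidate is excluded only if no genotype consistent with his phenotype could produce a type AB child with a type B mother.
Nikolai (type B): no genotype consistent with that phenotype can produce a type-AB child with a type-B mother.
Bruno (type O): no genotype consistent with that phenotype can produce a type-AB child with a type-B mother.

Nikolai, Bruno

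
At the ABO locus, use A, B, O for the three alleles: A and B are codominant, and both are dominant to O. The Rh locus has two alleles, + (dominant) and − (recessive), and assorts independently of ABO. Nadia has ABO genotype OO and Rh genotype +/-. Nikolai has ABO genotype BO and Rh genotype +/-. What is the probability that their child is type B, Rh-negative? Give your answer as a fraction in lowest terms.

1/8

ABO cross OO × BO → offspring phenotypes: 1/2 O, 1/2 B.
Rh cross +/- × +/- → 3/4 Rh+, 1/4 Rh-.
Independent loci: P(type B, Rh-negative) = 1/2 × 1/4 = 1/8.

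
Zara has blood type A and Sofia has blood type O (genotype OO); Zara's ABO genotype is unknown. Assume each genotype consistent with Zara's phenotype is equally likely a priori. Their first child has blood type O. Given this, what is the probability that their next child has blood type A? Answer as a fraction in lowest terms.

1/2

Possible genotypes: Zara ∈ {AA, AO}; Sofia ∈ {OO}.
Weight each parental genotype pair by prior × P(type-O child):
  AO × OO: posterior weight 1; P(next child type A) = 1/2.
Weighted sum = 1/2.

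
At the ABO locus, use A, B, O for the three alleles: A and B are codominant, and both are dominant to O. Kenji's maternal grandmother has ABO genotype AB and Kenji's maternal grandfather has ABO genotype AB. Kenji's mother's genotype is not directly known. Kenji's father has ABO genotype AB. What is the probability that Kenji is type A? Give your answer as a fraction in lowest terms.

Kenji's mother's ABO genotype from AB × AB: 1/4 AA, 1/2 AB, 1/4 BB.
Crossing each possibility with the father AB and summing P(type A): 1/4·1/2 + 1/2·1/4 + 1/4·0 = 1/4.

1/4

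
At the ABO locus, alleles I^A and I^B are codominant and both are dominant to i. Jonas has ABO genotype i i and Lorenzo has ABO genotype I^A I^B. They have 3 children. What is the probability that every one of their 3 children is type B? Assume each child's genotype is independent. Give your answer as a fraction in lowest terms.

1/8

ABO cross i i × I^A I^B → 1/2 A, 1/2 B.
So P(type B) = 1/2 per child.
All 3 independent: (1/2)^3 = 1/8.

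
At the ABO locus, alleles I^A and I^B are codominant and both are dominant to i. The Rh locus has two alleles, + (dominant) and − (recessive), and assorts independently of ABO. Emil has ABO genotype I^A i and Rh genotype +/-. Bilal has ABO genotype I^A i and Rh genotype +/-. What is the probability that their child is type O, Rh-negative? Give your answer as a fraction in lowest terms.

ABO cross I^A i × I^A i → offspring phenotypes: 1/4 O, 3/4 A.
Rh cross +/- × +/- → 3/4 Rh+, 1/4 Rh-.
Independent loci: P(type O, Rh-negative) = 1/4 × 1/4 = 1/16.

1/16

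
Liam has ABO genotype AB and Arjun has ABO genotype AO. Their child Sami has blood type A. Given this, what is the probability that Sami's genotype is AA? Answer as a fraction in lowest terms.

Cross AB × AO → 1/4 AA, 1/4 AB, 1/4 AO, 1/4 BO.
Type-A genotypes among offspring: AA (1/4), AO (1/4); total 1/2.
P(AA | type A) = (1/4) / (1/2) = 1/2.

1/2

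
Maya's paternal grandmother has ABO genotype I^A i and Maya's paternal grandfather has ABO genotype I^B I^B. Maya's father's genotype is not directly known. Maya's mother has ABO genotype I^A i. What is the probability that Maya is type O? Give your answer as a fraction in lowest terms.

1/8

Maya's father's ABO genotype from I^A i × I^B I^B: 1/2 I^A I^B, 1/2 I^B i.
Crossing each possibility with the mother I^A i and summing P(type O): 1/2·0 + 1/2·1/4 = 1/8.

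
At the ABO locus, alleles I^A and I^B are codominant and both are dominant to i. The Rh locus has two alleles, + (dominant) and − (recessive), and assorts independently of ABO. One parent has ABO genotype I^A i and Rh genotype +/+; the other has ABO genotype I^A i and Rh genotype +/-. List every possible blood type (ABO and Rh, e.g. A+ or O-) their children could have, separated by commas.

O+, A+

Gametes from I^A i × I^A i give offspring ABO genotypes I^A I^A, I^A i, i i, i.e. phenotypes O, A.
Rh cross +/+ × +/- → phenotypes Rh+.
Combining independently: O+, A+.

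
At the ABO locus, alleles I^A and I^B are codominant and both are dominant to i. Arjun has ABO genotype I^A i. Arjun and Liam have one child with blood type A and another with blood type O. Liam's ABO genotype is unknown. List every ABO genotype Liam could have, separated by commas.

For each candidate genotype of Liam, check whether crossing it with I^A i can produce every observed child phenotype.
  I^A I^A → possible child types {A} ✗
  I^A I^B → possible child types {A, B, AB} ✗
  I^A i → possible child types {O, A} ✓
  I^B I^B → possible child types {B, AB} ✗
  I^B i → possible child types {O, A, B, AB} ✓
  i i → possible child types {O, A} ✓

I^A i, I^B i, i i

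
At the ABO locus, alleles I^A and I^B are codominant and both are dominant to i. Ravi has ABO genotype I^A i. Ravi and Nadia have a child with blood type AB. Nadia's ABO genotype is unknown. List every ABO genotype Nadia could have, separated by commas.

I^A I^B, I^B I^B, I^B i

For each candidate genotype of Nadia, check whether crossing it with I^A i can produce every observed child phenotype.
  I^A I^A → possible child types {A} ✗
  I^A I^B → possible child types {A, B, AB} ✓
  I^A i → possible child types {O, A} ✗
  I^B I^B → possible child types {B, AB} ✓
  I^B i → possible child types {O, A, B, AB} ✓
  i i → possible child types {O, A} ✗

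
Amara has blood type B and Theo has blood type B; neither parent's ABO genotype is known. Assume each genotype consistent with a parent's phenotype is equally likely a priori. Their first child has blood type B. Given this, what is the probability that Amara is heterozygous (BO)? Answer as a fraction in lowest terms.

7/15

Possible genotypes: Amara ∈ {BB, BO}; Theo ∈ {BB, BO}.
Weight each parental genotype pair by prior × P(type-B child):
  BB × BB: posterior weight 4/15.
  BB × BO: posterior weight 4/15.
  BO × BB: posterior weight 4/15.
  BO × BO: posterior weight 1/5.
Sum the posterior weight over pairs where Amara is BO: 7/15.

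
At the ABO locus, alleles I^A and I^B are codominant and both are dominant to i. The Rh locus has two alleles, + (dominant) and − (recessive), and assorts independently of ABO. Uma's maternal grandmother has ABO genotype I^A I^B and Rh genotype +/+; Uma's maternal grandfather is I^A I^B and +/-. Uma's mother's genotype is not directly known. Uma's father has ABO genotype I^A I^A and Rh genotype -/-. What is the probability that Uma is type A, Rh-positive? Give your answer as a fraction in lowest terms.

3/8

Uma's mother's ABO genotype from I^A I^B × I^A I^B: 1/4 I^A I^A, 1/2 I^A I^B, 1/4 I^B I^B.
Crossing each possibility with the father I^A I^A and summing P(type A): 1/4·1 + 1/2·1/2 + 1/4·0 = 1/2.
Similarly for Rh via the mother's Rh distribution: P(Rh+) = 3/4.
Independent loci: 1/2 × 3/4 = 3/8.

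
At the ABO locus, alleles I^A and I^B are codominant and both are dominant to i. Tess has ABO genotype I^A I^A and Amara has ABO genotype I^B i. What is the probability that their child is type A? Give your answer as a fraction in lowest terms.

1/2

ABO cross I^A I^A × I^B i → offspring phenotypes: 1/2 A, 1/2 AB.
So P(type A) = 1/2.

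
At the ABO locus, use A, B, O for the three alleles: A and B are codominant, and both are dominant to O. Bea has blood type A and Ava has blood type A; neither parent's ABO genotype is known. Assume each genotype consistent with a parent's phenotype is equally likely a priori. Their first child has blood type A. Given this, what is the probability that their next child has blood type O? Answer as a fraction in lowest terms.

Possible genotypes: Bea ∈ {AA, AO}; Ava ∈ {AA, AO}.
Weight each parental genotype pair by prior × P(type-A child):
  AA × AA: posterior weight 4/15; P(next child type O) = 0.
  AA × AO: posterior weight 4/15; P(next child type O) = 0.
  AO × AA: posterior weight 4/15; P(next child type O) = 0.
  AO × AO: posterior weight 1/5; P(next child type O) = 1/4.
Weighted sum = 1/20.

1/20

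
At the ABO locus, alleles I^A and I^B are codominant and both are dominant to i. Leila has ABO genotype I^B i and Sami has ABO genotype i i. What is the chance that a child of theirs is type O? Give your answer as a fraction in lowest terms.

1/2

ABO cross I^B i × i i → offspring phenotypes: 1/2 O, 1/2 B.
So P(type O) = 1/2.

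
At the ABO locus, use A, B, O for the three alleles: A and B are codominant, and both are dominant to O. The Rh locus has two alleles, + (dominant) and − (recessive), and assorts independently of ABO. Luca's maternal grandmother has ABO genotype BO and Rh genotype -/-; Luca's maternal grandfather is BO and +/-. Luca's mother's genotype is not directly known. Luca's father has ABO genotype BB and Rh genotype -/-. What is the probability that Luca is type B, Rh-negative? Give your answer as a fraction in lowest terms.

Luca's mother's ABO genotype from BO × BO: 1/4 BB, 1/2 BO, 1/4 OO.
Crossing each possibility with the father BB and summing P(type B): 1/4·1 + 1/2·1 + 1/4·1 = 1.
Similarly for Rh via the mother's Rh distribution: P(Rh-) = 3/4.
Independent loci: 1 × 3/4 = 3/4.

3/4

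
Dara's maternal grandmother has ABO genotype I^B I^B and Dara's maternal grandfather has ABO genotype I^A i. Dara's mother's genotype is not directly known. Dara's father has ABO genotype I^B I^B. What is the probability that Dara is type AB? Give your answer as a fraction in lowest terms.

1/4

Dara's mother's ABO genotype from I^B I^B × I^A i: 1/2 I^A I^B, 1/2 I^B i.
Crossing each possibility with the father I^B I^B and summing P(type AB): 1/2·1/2 + 1/2·0 = 1/4.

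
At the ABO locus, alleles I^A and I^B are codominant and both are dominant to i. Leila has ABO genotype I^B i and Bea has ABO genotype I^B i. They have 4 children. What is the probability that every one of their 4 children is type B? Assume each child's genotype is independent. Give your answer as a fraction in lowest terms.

ABO cross I^B i × I^B i → 1/4 O, 3/4 B.
So P(type B) = 3/4 per child.
All 4 independent: (3/4)^4 = 81/256.

81/256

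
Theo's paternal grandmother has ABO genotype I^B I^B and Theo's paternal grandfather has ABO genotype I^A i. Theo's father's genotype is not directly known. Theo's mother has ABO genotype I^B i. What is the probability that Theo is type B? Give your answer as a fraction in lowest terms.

Theo's father's ABO genotype from I^B I^B × I^A i: 1/2 I^A I^B, 1/2 I^B i.
Crossing each possibility with the mother I^B i and summing P(type B): 1/2·1/2 + 1/2·3/4 = 5/8.

5/8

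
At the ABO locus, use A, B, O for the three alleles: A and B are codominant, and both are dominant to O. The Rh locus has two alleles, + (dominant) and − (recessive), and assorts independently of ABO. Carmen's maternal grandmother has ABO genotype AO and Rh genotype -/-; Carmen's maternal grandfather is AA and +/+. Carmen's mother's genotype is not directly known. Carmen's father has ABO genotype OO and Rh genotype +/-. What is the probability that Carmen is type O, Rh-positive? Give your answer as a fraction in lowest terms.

3/16

Carmen's mother's ABO genotype from AO × AA: 1/2 AA, 1/2 AO.
Crossing each possibility with the father OO and summing P(type O): 1/2·0 + 1/2·1/2 = 1/4.
Similarly for Rh via the mother's Rh distribution: P(Rh+) = 3/4.
Independent loci: 1/4 × 3/4 = 3/16.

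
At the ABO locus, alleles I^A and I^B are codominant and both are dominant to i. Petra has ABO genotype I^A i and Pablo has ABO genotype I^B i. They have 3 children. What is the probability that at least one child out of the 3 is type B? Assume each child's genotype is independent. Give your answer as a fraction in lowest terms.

ABO cross I^A i × I^B i → 1/4 O, 1/4 A, 1/4 B, 1/4 AB.
So P(type B) = 1/4 per child.
P(none) = (3/4)^3 = 27/64; P(at least one) = 1 − 27/64 = 37/64.

37/64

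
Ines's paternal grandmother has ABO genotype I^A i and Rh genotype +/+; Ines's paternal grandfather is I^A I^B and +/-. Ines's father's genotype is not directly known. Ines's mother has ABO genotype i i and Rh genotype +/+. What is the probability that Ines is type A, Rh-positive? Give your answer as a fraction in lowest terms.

1/2

Ines's father's ABO genotype from I^A i × I^A I^B: 1/4 I^A I^A, 1/4 I^A I^B, 1/4 I^A i, 1/4 I^B i.
Crossing each possibility with the mother i i and summing P(type A): 1/4·1 + 1/4·1/2 + 1/4·1/2 + 1/4·0 = 1/2.
Similarly for Rh via the father's Rh distribution: P(Rh+) = 1.
Independent loci: 1/2 × 1 = 1/2.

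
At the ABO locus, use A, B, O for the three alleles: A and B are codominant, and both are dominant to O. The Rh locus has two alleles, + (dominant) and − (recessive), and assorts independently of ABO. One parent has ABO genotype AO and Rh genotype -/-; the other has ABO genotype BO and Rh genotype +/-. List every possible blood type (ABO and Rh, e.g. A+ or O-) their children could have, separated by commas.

Gametes from AO × BO give offspring ABO genotypes AB, AO, BO, OO, i.e. phenotypes O, A, B, AB.
Rh cross -/- × +/- → phenotypes Rh+, Rh-.
Combining independently: O+, O-, A+, A-, B+, B-, AB+, AB-.

O+, O-, A+, A-, B+, B-, AB+, AB-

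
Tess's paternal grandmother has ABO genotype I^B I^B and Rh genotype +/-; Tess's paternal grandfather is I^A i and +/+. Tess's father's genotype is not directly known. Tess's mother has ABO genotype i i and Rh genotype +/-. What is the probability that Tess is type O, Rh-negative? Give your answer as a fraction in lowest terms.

1/32

Tess's father's ABO genotype from I^B I^B × I^A i: 1/2 I^A I^B, 1/2 I^B i.
Crossing each possibility with the mother i i and summing P(type O): 1/2·0 + 1/2·1/2 = 1/4.
Similarly for Rh via the father's Rh distribution: P(Rh-) = 1/8.
Independent loci: 1/4 × 1/8 = 1/32.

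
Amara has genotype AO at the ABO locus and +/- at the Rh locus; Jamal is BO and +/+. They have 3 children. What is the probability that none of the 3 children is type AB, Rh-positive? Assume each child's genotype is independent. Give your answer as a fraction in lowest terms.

27/64

ABO cross AO × BO → 1/4 O, 1/4 A, 1/4 B, 1/4 AB.
Rh cross +/- × +/+ → 1 Rh+; so P(type AB, Rh-positive) = 1/4 × 1 = 1/4 per child.
P(not type AB, Rh-positive) = 3/4 for one child; (3/4)^3 = 27/64.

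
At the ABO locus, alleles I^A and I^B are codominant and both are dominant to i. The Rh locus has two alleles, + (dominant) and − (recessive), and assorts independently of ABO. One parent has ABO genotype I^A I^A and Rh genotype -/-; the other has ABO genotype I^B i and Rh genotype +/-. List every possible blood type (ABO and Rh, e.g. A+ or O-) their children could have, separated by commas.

A+, A-, AB+, AB-

Gametes from I^A I^A × I^B i give offspring ABO genotypes I^A I^B, I^A i, i.e. phenotypes A, AB.
Rh cross -/- × +/- → phenotypes Rh+, Rh-.
Combining independently: A+, A-, AB+, AB-.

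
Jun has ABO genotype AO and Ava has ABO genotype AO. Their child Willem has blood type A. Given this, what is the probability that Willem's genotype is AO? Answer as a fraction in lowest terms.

2/3

Cross AO × AO → 1/4 AA, 1/2 AO, 1/4 OO.
Type-A genotypes among offspring: AA (1/4), AO (1/2); total 3/4.
P(AO | type A) = (1/2) / (3/4) = 2/3.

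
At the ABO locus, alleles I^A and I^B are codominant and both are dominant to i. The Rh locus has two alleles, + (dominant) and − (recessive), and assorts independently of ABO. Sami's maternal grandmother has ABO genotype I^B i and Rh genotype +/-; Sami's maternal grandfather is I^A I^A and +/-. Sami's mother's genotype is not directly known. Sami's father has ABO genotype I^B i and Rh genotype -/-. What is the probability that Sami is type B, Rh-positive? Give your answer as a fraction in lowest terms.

Sami's mother's ABO genotype from I^B i × I^A I^A: 1/2 I^A I^B, 1/2 I^A i.
Crossing each possibility with the father I^B i and summing P(type B): 1/2·1/2 + 1/2·1/4 = 3/8.
Similarly for Rh via the mother's Rh distribution: P(Rh+) = 1/2.
Independent loci: 3/8 × 1/2 = 3/16.

3/16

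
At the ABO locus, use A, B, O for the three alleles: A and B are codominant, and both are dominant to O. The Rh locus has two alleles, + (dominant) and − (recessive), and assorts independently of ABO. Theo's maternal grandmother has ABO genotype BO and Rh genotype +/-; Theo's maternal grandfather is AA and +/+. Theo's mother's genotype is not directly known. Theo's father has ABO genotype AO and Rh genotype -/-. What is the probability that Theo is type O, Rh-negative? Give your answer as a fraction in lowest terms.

Theo's mother's ABO genotype from BO × AA: 1/2 AB, 1/2 AO.
Crossing each possibility with the father AO and summing P(type O): 1/2·0 + 1/2·1/4 = 1/8.
Similarly for Rh via the mother's Rh distribution: P(Rh-) = 1/4.
Independent loci: 1/8 × 1/4 = 1/32.

1/32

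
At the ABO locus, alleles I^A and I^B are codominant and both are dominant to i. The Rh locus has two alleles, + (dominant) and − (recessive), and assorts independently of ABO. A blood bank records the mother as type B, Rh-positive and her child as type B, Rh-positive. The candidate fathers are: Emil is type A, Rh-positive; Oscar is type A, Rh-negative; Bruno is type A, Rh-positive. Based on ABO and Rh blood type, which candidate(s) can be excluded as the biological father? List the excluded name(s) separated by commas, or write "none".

A candidate is excluded only if no genotype consistent with his phenotype could produce a type B, Rh-positive child with a type B, Rh-positive mother.
Every candidate has at least one consistent genotype combination, so none can be excluded.

none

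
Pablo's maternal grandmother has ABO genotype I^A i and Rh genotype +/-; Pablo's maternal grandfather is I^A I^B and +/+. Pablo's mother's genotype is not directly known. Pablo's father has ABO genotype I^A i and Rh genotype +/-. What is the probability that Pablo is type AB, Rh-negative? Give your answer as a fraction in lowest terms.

Pablo's mother's ABO genotype from I^A i × I^A I^B: 1/4 I^A I^A, 1/4 I^A I^B, 1/4 I^A i, 1/4 I^B i.
Crossing each possibility with the father I^A i and summing P(type AB): 1/4·0 + 1/4·1/4 + 1/4·0 + 1/4·1/4 = 1/8.
Similarly for Rh via the mother's Rh distribution: P(Rh-) = 1/8.
Independent loci: 1/8 × 1/8 = 1/64.

1/64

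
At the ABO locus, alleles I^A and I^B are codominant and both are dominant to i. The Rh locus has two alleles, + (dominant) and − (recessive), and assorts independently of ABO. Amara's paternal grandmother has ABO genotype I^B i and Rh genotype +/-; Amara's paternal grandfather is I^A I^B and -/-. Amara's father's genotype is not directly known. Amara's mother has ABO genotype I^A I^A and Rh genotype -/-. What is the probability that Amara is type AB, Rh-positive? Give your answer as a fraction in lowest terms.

Amara's father's ABO genotype from I^B i × I^A I^B: 1/4 I^A I^B, 1/4 I^A i, 1/4 I^B I^B, 1/4 I^B i.
Crossing each possibility with the mother I^A I^A and summing P(type AB): 1/4·1/2 + 1/4·0 + 1/4·1 + 1/4·1/2 = 1/2.
Similarly for Rh via the father's Rh distribution: P(Rh+) = 1/4.
Independent loci: 1/2 × 1/4 = 1/8.

1/8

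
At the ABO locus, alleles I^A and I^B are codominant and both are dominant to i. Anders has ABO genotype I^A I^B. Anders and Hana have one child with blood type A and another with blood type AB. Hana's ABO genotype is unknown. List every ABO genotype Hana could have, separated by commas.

For each candidate genotype of Hana, check whether crossing it with I^A I^B can produce every observed child phenotype.
  I^A I^A → possible child types {A, AB} ✓
  I^A I^B → possible child types {A, B, AB} ✓
  I^A i → possible child types {A, B, AB} ✓
  I^B I^B → possible child types {B, AB} ✗
  I^B i → possible child types {A, B, AB} ✓
  i i → possible child types {A, B} ✗

I^A I^A, I^A I^B, I^A i, I^B i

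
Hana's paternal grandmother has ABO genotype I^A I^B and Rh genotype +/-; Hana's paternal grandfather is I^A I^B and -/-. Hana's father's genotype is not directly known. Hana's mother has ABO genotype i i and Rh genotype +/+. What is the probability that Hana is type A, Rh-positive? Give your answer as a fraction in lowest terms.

Hana's father's ABO genotype from I^A I^B × I^A I^B: 1/4 I^A I^A, 1/2 I^A I^B, 1/4 I^B I^B.
Crossing each possibility with the mother i i and summing P(type A): 1/4·1 + 1/2·1/2 + 1/4·0 = 1/2.
Similarly for Rh via the father's Rh distribution: P(Rh+) = 1.
Independent loci: 1/2 × 1 = 1/2.

1/2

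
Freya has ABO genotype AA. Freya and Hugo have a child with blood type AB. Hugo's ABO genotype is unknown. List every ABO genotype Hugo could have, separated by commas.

AB, BB, BO

For each candidate genotype of Hugo, check whether crossing it with AA can produce every observed child phenotype.
  AA → possible child types {A} ✗
  AB → possible child types {A, AB} ✓
  AO → possible child types {A} ✗
  BB → possible child types {AB} ✓
  BO → possible child types {A, AB} ✓
  OO → possible child types {A} ✗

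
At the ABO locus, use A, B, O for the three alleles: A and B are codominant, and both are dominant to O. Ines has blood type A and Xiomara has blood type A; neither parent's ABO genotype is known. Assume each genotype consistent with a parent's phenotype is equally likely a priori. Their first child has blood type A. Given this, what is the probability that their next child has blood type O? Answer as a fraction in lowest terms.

Possible genotypes: Ines ∈ {AA, AO}; Xiomara ∈ {AA, AO}.
Weight each parental genotype pair by prior × P(type-A child):
  AA × AA: posterior weight 4/15; P(next child type O) = 0.
  AA × AO: posterior weight 4/15; P(next child type O) = 0.
  AO × AA: posterior weight 4/15; P(next child type O) = 0.
  AO × AO: posterior weight 1/5; P(next child type O) = 1/4.
Weighted sum = 1/20.

1/20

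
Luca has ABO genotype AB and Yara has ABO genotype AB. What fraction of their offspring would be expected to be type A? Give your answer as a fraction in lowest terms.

1/4

ABO cross AB × AB → offspring phenotypes: 1/4 A, 1/4 B, 1/2 AB.
So P(type A) = 1/4.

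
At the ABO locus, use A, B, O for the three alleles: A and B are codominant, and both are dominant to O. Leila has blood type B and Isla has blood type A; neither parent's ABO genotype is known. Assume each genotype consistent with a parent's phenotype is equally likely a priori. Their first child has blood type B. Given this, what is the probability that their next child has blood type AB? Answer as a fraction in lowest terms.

5/12

Possible genotypes: Leila ∈ {BB, BO}; Isla ∈ {AA, AO}.
Weight each parental genotype pair by prior × P(type-B child):
  BB × AO: posterior weight 2/3; P(next child type AB) = 1/2.
  BO × AO: posterior weight 1/3; P(next child type AB) = 1/4.
Weighted sum = 5/12.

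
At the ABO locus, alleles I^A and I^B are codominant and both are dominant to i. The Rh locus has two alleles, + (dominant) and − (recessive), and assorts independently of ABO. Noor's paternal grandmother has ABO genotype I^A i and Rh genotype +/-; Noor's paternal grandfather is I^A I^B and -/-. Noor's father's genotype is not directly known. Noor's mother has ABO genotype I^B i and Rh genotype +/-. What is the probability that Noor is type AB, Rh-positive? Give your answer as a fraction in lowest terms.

Noor's father's ABO genotype from I^A i × I^A I^B: 1/4 I^A I^A, 1/4 I^A I^B, 1/4 I^A i, 1/4 I^B i.
Crossing each possibility with the mother I^B i and summing P(type AB): 1/4·1/2 + 1/4·1/4 + 1/4·1/4 + 1/4·0 = 1/4.
Similarly for Rh via the father's Rh distribution: P(Rh+) = 5/8.
Independent loci: 1/4 × 5/8 = 5/32.

5/32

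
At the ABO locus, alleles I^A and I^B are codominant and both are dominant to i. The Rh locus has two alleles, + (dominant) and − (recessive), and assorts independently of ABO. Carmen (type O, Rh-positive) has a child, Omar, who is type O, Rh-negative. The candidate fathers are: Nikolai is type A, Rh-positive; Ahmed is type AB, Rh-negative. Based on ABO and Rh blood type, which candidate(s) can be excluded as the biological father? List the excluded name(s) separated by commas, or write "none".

Ahmed

A candidate is excluded only if no genotype consistent with his phenotype could produce a type O, Rh-negative child with a type O, Rh-positive mother.
Ahmed (type AB, Rh-): no genotype consistent with that phenotype can produce a type-O Rh- child with a type-O mother.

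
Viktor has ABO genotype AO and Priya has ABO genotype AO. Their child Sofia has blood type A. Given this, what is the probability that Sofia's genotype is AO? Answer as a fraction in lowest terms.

Cross AO × AO → 1/4 AA, 1/2 AO, 1/4 OO.
Type-A genotypes among offspring: AA (1/4), AO (1/2); total 3/4.
P(AO | type A) = (1/2) / (3/4) = 2/3.

2/3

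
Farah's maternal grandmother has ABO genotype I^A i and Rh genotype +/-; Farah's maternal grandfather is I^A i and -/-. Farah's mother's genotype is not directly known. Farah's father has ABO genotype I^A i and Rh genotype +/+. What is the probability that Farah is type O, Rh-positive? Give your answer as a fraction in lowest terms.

1/4

Farah's mother's ABO genotype from I^A i × I^A i: 1/4 I^A I^A, 1/2 I^A i, 1/4 i i.
Crossing each possibility with the father I^A i and summing P(type O): 1/4·0 + 1/2·1/4 + 1/4·1/2 = 1/4.
Similarly for Rh via the mother's Rh distribution: P(Rh+) = 1.
Independent loci: 1/4 × 1 = 1/4.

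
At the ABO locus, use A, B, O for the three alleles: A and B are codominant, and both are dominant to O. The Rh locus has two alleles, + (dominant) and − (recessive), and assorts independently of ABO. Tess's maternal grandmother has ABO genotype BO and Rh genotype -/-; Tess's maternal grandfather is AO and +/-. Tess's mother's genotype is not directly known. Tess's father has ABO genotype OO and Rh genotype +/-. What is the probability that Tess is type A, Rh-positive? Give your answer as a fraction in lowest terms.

5/32

Tess's mother's ABO genotype from BO × AO: 1/4 AB, 1/4 AO, 1/4 BO, 1/4 OO.
Crossing each possibility with the father OO and summing P(type A): 1/4·1/2 + 1/4·1/2 + 1/4·0 + 1/4·0 = 1/4.
Similarly for Rh via the mother's Rh distribution: P(Rh+) = 5/8.
Independent loci: 1/4 × 5/8 = 5/32.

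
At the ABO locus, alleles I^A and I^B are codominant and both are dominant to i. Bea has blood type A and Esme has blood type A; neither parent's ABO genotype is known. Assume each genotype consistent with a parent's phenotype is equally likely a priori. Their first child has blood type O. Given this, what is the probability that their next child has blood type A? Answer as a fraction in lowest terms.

3/4

Possible genotypes: Bea ∈ {I^A I^A, I^A i}; Esme ∈ {I^A I^A, I^A i}.
Weight each parental genotype pair by prior × P(type-O child):
  I^A i × I^A i: posterior weight 1; P(next child type A) = 3/4.
Weighted sum = 3/4.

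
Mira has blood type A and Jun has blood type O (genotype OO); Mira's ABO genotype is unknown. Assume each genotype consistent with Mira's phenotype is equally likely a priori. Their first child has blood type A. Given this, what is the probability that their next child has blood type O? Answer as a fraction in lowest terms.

Possible genotypes: Mira ∈ {AA, AO}; Jun ∈ {OO}.
Weight each parental genotype pair by prior × P(type-A child):
  AA × OO: posterior weight 2/3; P(next child type O) = 0.
  AO × OO: posterior weight 1/3; P(next child type O) = 1/2.
Weighted sum = 1/6.

1/6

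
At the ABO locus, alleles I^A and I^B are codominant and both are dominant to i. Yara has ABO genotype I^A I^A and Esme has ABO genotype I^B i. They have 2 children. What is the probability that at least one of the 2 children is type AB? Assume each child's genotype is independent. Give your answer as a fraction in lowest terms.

ABO cross I^A I^A × I^B i → 1/2 A, 1/2 AB.
So P(type AB) = 1/2 per child.
P(none) = (1/2)^2 = 1/4; P(at least one) = 1 − 1/4 = 3/4.

3/4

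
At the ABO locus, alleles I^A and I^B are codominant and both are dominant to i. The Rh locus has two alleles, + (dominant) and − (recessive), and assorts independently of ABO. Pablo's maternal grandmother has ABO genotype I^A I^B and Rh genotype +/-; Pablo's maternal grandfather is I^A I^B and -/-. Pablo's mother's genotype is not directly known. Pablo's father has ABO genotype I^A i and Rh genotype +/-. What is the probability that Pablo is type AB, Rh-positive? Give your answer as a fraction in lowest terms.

5/32

Pablo's mother's ABO genotype from I^A I^B × I^A I^B: 1/4 I^A I^A, 1/2 I^A I^B, 1/4 I^B I^B.
Crossing each possibility with the father I^A i and summing P(type AB): 1/4·0 + 1/2·1/4 + 1/4·1/2 = 1/4.
Similarly for Rh via the mother's Rh distribution: P(Rh+) = 5/8.
Independent loci: 1/4 × 5/8 = 5/32.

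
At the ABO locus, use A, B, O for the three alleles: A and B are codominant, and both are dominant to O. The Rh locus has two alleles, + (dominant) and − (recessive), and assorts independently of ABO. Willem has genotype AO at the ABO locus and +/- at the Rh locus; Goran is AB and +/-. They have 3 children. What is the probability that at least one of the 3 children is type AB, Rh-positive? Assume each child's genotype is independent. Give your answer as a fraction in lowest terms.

1899/4096

ABO cross AO × AB → 1/2 A, 1/4 B, 1/4 AB.
Rh cross +/- × +/- → 3/4 Rh+, 1/4 Rh-; so P(type AB, Rh-positive) = 1/4 × 3/4 = 3/16 per child.
P(none) = (13/16)^3 = 2197/4096; P(at least one) = 1 − 2197/4096 = 1899/4096.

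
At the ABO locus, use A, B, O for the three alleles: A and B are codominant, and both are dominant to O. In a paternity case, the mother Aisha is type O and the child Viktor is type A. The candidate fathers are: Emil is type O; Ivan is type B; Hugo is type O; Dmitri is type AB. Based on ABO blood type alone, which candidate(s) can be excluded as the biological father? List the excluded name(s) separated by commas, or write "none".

A candidate is excluded only if no genotype consistent with his phenotype could produce a type A child with a type O mother.
Emil (type O): no genotype consistent with that phenotype can produce a type-A child with a type-O mother.
Ivan (type B): no genotype consistent with that phenotype can produce a type-A child with a type-O mother.
Hugo (type O): no genotype consistent with that phenotype can produce a type-A child with a type-O mother.

Emil, Ivan, Hugo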